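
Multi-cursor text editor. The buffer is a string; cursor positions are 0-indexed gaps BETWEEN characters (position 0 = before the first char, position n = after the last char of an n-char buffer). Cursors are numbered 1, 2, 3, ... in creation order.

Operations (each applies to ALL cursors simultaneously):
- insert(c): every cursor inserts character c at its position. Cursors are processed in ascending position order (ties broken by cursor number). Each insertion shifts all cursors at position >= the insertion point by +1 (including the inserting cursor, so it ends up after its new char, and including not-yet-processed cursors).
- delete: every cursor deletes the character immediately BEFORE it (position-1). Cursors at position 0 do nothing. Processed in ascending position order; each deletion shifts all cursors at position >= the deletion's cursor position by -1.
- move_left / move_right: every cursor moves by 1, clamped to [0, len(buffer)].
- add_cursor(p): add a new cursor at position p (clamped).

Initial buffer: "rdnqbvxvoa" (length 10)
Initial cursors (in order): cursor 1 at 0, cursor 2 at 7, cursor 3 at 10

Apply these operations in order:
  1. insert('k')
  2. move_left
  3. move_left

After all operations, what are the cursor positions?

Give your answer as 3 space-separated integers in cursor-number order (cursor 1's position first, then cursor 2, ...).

Answer: 0 7 11

Derivation:
After op 1 (insert('k')): buffer="krdnqbvxkvoak" (len 13), cursors c1@1 c2@9 c3@13, authorship 1.......2...3
After op 2 (move_left): buffer="krdnqbvxkvoak" (len 13), cursors c1@0 c2@8 c3@12, authorship 1.......2...3
After op 3 (move_left): buffer="krdnqbvxkvoak" (len 13), cursors c1@0 c2@7 c3@11, authorship 1.......2...3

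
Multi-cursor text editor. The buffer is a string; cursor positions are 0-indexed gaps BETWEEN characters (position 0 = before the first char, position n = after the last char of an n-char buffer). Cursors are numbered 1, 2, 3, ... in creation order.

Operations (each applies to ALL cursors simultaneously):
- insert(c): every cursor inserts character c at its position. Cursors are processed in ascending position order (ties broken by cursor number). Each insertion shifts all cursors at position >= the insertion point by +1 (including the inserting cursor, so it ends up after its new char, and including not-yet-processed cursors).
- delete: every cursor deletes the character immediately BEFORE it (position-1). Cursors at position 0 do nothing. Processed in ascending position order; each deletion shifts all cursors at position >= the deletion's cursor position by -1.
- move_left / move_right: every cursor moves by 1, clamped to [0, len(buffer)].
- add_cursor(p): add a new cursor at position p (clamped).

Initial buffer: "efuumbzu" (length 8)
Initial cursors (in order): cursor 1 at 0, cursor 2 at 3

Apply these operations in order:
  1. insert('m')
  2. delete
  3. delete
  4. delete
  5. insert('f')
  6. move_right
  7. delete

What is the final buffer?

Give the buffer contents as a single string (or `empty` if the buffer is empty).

After op 1 (insert('m')): buffer="mefumumbzu" (len 10), cursors c1@1 c2@5, authorship 1...2.....
After op 2 (delete): buffer="efuumbzu" (len 8), cursors c1@0 c2@3, authorship ........
After op 3 (delete): buffer="efumbzu" (len 7), cursors c1@0 c2@2, authorship .......
After op 4 (delete): buffer="eumbzu" (len 6), cursors c1@0 c2@1, authorship ......
After op 5 (insert('f')): buffer="fefumbzu" (len 8), cursors c1@1 c2@3, authorship 1.2.....
After op 6 (move_right): buffer="fefumbzu" (len 8), cursors c1@2 c2@4, authorship 1.2.....
After op 7 (delete): buffer="ffmbzu" (len 6), cursors c1@1 c2@2, authorship 12....

Answer: ffmbzu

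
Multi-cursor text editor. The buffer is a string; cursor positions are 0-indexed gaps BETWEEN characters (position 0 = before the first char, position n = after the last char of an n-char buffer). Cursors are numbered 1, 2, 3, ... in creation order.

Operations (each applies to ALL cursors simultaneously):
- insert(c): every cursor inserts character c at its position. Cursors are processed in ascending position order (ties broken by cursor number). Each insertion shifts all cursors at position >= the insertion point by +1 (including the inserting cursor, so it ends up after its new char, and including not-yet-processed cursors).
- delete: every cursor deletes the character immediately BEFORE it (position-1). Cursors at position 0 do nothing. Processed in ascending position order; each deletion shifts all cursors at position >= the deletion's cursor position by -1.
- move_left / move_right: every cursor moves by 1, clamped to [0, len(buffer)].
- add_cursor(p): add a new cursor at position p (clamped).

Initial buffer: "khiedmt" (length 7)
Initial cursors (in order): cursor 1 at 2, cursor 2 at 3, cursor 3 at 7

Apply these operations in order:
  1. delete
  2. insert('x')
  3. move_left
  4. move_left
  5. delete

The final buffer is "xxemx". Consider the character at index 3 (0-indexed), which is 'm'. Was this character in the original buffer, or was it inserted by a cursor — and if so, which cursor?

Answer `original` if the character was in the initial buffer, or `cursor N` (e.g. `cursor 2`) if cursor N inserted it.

After op 1 (delete): buffer="kedm" (len 4), cursors c1@1 c2@1 c3@4, authorship ....
After op 2 (insert('x')): buffer="kxxedmx" (len 7), cursors c1@3 c2@3 c3@7, authorship .12...3
After op 3 (move_left): buffer="kxxedmx" (len 7), cursors c1@2 c2@2 c3@6, authorship .12...3
After op 4 (move_left): buffer="kxxedmx" (len 7), cursors c1@1 c2@1 c3@5, authorship .12...3
After op 5 (delete): buffer="xxemx" (len 5), cursors c1@0 c2@0 c3@3, authorship 12..3
Authorship (.=original, N=cursor N): 1 2 . . 3
Index 3: author = original

Answer: original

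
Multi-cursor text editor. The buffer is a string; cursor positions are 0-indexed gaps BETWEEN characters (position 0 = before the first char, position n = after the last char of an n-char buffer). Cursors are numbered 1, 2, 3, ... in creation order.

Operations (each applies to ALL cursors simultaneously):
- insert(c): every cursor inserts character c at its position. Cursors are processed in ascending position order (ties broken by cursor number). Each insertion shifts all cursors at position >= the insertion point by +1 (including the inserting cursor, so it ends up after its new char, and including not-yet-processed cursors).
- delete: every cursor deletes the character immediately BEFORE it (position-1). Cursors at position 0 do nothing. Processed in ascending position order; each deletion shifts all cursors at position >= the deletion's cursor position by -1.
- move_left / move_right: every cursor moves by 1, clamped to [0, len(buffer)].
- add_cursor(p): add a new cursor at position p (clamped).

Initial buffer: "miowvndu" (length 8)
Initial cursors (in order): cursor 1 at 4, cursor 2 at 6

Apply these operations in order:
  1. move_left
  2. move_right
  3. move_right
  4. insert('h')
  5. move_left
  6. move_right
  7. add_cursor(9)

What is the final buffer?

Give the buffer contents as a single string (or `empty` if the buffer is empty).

After op 1 (move_left): buffer="miowvndu" (len 8), cursors c1@3 c2@5, authorship ........
After op 2 (move_right): buffer="miowvndu" (len 8), cursors c1@4 c2@6, authorship ........
After op 3 (move_right): buffer="miowvndu" (len 8), cursors c1@5 c2@7, authorship ........
After op 4 (insert('h')): buffer="miowvhndhu" (len 10), cursors c1@6 c2@9, authorship .....1..2.
After op 5 (move_left): buffer="miowvhndhu" (len 10), cursors c1@5 c2@8, authorship .....1..2.
After op 6 (move_right): buffer="miowvhndhu" (len 10), cursors c1@6 c2@9, authorship .....1..2.
After op 7 (add_cursor(9)): buffer="miowvhndhu" (len 10), cursors c1@6 c2@9 c3@9, authorship .....1..2.

Answer: miowvhndhu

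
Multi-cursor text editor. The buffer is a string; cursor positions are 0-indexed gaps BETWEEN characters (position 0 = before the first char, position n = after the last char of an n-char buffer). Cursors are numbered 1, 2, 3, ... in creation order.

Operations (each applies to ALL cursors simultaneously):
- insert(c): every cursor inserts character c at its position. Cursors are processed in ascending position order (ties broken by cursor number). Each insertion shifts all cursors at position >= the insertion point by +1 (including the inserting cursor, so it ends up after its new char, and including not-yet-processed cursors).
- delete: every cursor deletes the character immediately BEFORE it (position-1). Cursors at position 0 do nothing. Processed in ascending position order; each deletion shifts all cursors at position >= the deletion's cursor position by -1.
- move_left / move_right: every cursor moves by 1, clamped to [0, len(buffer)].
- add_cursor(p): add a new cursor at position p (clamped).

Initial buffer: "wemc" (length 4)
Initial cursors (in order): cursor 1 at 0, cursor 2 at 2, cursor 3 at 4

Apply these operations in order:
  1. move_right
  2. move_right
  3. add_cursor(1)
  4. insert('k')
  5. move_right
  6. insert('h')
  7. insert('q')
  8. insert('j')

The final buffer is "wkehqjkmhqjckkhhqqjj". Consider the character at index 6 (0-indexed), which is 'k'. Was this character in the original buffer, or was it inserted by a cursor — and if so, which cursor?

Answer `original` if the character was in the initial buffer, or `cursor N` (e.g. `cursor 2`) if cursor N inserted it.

After op 1 (move_right): buffer="wemc" (len 4), cursors c1@1 c2@3 c3@4, authorship ....
After op 2 (move_right): buffer="wemc" (len 4), cursors c1@2 c2@4 c3@4, authorship ....
After op 3 (add_cursor(1)): buffer="wemc" (len 4), cursors c4@1 c1@2 c2@4 c3@4, authorship ....
After op 4 (insert('k')): buffer="wkekmckk" (len 8), cursors c4@2 c1@4 c2@8 c3@8, authorship .4.1..23
After op 5 (move_right): buffer="wkekmckk" (len 8), cursors c4@3 c1@5 c2@8 c3@8, authorship .4.1..23
After op 6 (insert('h')): buffer="wkehkmhckkhh" (len 12), cursors c4@4 c1@7 c2@12 c3@12, authorship .4.41.1.2323
After op 7 (insert('q')): buffer="wkehqkmhqckkhhqq" (len 16), cursors c4@5 c1@9 c2@16 c3@16, authorship .4.441.11.232323
After op 8 (insert('j')): buffer="wkehqjkmhqjckkhhqqjj" (len 20), cursors c4@6 c1@11 c2@20 c3@20, authorship .4.4441.111.23232323
Authorship (.=original, N=cursor N): . 4 . 4 4 4 1 . 1 1 1 . 2 3 2 3 2 3 2 3
Index 6: author = 1

Answer: cursor 1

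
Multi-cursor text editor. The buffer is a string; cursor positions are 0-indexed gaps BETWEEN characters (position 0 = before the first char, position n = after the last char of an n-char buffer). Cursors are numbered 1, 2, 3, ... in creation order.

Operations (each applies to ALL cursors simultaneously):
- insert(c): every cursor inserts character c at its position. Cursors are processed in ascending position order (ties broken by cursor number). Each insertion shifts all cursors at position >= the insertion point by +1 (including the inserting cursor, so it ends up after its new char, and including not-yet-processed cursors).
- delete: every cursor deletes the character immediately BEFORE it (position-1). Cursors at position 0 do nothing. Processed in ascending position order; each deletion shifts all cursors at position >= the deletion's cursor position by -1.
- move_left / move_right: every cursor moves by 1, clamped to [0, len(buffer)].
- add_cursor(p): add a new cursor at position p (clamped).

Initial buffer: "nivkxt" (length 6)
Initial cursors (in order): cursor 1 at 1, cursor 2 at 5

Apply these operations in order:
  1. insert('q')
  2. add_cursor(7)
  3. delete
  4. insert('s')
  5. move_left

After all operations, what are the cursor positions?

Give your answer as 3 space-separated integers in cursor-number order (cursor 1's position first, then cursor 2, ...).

After op 1 (insert('q')): buffer="nqivkxqt" (len 8), cursors c1@2 c2@7, authorship .1....2.
After op 2 (add_cursor(7)): buffer="nqivkxqt" (len 8), cursors c1@2 c2@7 c3@7, authorship .1....2.
After op 3 (delete): buffer="nivkt" (len 5), cursors c1@1 c2@4 c3@4, authorship .....
After op 4 (insert('s')): buffer="nsivksst" (len 8), cursors c1@2 c2@7 c3@7, authorship .1...23.
After op 5 (move_left): buffer="nsivksst" (len 8), cursors c1@1 c2@6 c3@6, authorship .1...23.

Answer: 1 6 6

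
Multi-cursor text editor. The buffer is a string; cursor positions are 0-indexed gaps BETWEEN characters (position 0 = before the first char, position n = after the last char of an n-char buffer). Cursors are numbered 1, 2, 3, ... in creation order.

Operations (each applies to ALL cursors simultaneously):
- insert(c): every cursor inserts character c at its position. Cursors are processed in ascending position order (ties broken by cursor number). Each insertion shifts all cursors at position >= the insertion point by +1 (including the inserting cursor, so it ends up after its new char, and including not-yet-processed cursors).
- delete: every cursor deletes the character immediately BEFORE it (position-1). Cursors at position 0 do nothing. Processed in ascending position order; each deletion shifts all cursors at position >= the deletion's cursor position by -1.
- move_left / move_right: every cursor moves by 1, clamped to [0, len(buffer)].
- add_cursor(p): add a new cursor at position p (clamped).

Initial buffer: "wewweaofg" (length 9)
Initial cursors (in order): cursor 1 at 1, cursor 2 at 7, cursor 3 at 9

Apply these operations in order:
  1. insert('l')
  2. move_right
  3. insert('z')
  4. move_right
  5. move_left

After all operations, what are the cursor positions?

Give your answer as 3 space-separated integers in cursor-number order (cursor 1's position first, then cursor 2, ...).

After op 1 (insert('l')): buffer="wlewweaolfgl" (len 12), cursors c1@2 c2@9 c3@12, authorship .1......2..3
After op 2 (move_right): buffer="wlewweaolfgl" (len 12), cursors c1@3 c2@10 c3@12, authorship .1......2..3
After op 3 (insert('z')): buffer="wlezwweaolfzglz" (len 15), cursors c1@4 c2@12 c3@15, authorship .1.1.....2.2.33
After op 4 (move_right): buffer="wlezwweaolfzglz" (len 15), cursors c1@5 c2@13 c3@15, authorship .1.1.....2.2.33
After op 5 (move_left): buffer="wlezwweaolfzglz" (len 15), cursors c1@4 c2@12 c3@14, authorship .1.1.....2.2.33

Answer: 4 12 14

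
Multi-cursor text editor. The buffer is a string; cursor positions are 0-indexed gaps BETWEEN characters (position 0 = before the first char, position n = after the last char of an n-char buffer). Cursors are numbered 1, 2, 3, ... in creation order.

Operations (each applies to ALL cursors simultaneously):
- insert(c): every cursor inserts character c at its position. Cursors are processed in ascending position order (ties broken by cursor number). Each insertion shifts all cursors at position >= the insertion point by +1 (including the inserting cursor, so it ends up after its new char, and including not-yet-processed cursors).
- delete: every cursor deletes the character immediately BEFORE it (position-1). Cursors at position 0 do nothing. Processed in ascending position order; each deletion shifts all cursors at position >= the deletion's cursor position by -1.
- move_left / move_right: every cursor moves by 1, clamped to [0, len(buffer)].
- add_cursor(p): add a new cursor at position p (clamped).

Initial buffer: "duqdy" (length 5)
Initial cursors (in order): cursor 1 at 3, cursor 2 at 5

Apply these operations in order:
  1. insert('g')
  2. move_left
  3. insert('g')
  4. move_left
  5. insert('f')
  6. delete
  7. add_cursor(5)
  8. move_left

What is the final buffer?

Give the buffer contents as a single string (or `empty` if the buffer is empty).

Answer: duqggdygg

Derivation:
After op 1 (insert('g')): buffer="duqgdyg" (len 7), cursors c1@4 c2@7, authorship ...1..2
After op 2 (move_left): buffer="duqgdyg" (len 7), cursors c1@3 c2@6, authorship ...1..2
After op 3 (insert('g')): buffer="duqggdygg" (len 9), cursors c1@4 c2@8, authorship ...11..22
After op 4 (move_left): buffer="duqggdygg" (len 9), cursors c1@3 c2@7, authorship ...11..22
After op 5 (insert('f')): buffer="duqfggdyfgg" (len 11), cursors c1@4 c2@9, authorship ...111..222
After op 6 (delete): buffer="duqggdygg" (len 9), cursors c1@3 c2@7, authorship ...11..22
After op 7 (add_cursor(5)): buffer="duqggdygg" (len 9), cursors c1@3 c3@5 c2@7, authorship ...11..22
After op 8 (move_left): buffer="duqggdygg" (len 9), cursors c1@2 c3@4 c2@6, authorship ...11..22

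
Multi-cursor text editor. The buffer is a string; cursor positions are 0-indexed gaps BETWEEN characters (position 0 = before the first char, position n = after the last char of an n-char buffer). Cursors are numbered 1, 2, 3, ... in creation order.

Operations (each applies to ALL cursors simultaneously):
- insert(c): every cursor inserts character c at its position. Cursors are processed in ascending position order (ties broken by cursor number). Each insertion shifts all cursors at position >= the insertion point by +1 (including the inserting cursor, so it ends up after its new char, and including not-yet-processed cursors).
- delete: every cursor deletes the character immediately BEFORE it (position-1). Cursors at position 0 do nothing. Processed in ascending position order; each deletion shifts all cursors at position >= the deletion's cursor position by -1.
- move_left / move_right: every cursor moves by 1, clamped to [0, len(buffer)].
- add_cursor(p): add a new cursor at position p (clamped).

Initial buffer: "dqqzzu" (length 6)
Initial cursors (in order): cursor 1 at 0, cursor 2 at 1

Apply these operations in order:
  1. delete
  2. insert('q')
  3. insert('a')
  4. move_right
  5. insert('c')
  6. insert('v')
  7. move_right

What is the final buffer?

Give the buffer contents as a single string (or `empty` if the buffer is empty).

After op 1 (delete): buffer="qqzzu" (len 5), cursors c1@0 c2@0, authorship .....
After op 2 (insert('q')): buffer="qqqqzzu" (len 7), cursors c1@2 c2@2, authorship 12.....
After op 3 (insert('a')): buffer="qqaaqqzzu" (len 9), cursors c1@4 c2@4, authorship 1212.....
After op 4 (move_right): buffer="qqaaqqzzu" (len 9), cursors c1@5 c2@5, authorship 1212.....
After op 5 (insert('c')): buffer="qqaaqccqzzu" (len 11), cursors c1@7 c2@7, authorship 1212.12....
After op 6 (insert('v')): buffer="qqaaqccvvqzzu" (len 13), cursors c1@9 c2@9, authorship 1212.1212....
After op 7 (move_right): buffer="qqaaqccvvqzzu" (len 13), cursors c1@10 c2@10, authorship 1212.1212....

Answer: qqaaqccvvqzzu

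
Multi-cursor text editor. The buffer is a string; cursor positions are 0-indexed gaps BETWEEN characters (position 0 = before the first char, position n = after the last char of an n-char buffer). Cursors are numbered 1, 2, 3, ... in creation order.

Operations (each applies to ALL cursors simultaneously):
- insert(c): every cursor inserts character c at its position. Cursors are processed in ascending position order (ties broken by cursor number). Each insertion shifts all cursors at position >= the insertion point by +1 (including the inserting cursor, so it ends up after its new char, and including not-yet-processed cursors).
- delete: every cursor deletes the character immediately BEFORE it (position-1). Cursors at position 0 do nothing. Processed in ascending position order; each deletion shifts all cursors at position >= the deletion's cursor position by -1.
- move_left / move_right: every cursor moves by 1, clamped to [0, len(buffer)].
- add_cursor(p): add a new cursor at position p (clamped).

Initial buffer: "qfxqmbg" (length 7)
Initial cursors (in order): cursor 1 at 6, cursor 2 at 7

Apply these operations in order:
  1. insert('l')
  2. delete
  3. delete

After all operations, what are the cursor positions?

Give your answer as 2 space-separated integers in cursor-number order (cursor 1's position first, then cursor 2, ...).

Answer: 5 5

Derivation:
After op 1 (insert('l')): buffer="qfxqmblgl" (len 9), cursors c1@7 c2@9, authorship ......1.2
After op 2 (delete): buffer="qfxqmbg" (len 7), cursors c1@6 c2@7, authorship .......
After op 3 (delete): buffer="qfxqm" (len 5), cursors c1@5 c2@5, authorship .....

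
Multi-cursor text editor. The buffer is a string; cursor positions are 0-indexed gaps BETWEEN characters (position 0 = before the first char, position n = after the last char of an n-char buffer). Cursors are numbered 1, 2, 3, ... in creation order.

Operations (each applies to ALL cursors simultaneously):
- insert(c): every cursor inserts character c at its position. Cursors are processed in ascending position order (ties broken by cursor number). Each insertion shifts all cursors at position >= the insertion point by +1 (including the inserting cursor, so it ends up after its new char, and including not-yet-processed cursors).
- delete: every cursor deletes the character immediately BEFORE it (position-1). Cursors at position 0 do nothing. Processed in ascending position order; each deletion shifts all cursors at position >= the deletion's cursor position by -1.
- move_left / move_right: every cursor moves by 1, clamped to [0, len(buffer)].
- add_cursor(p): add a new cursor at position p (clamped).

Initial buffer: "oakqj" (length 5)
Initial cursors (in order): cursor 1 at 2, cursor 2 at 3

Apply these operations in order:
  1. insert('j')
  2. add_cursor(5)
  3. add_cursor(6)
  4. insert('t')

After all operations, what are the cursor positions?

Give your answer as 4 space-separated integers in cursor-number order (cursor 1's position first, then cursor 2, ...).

After op 1 (insert('j')): buffer="oajkjqj" (len 7), cursors c1@3 c2@5, authorship ..1.2..
After op 2 (add_cursor(5)): buffer="oajkjqj" (len 7), cursors c1@3 c2@5 c3@5, authorship ..1.2..
After op 3 (add_cursor(6)): buffer="oajkjqj" (len 7), cursors c1@3 c2@5 c3@5 c4@6, authorship ..1.2..
After op 4 (insert('t')): buffer="oajtkjttqtj" (len 11), cursors c1@4 c2@8 c3@8 c4@10, authorship ..11.223.4.

Answer: 4 8 8 10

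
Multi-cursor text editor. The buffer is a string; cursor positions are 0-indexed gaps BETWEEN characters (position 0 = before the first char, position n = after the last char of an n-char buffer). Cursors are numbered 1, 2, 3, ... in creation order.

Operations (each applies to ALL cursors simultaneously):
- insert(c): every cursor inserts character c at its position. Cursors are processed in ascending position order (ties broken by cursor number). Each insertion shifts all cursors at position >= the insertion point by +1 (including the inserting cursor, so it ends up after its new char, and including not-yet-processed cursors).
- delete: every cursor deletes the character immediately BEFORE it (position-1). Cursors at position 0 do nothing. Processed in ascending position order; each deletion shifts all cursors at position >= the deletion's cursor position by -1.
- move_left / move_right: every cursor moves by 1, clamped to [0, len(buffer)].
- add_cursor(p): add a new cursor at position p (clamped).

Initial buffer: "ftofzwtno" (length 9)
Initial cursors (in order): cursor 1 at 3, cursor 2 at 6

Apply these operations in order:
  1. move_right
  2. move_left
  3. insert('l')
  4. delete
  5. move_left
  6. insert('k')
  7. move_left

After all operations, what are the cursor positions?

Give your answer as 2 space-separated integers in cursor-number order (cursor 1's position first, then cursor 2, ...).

After op 1 (move_right): buffer="ftofzwtno" (len 9), cursors c1@4 c2@7, authorship .........
After op 2 (move_left): buffer="ftofzwtno" (len 9), cursors c1@3 c2@6, authorship .........
After op 3 (insert('l')): buffer="ftolfzwltno" (len 11), cursors c1@4 c2@8, authorship ...1...2...
After op 4 (delete): buffer="ftofzwtno" (len 9), cursors c1@3 c2@6, authorship .........
After op 5 (move_left): buffer="ftofzwtno" (len 9), cursors c1@2 c2@5, authorship .........
After op 6 (insert('k')): buffer="ftkofzkwtno" (len 11), cursors c1@3 c2@7, authorship ..1...2....
After op 7 (move_left): buffer="ftkofzkwtno" (len 11), cursors c1@2 c2@6, authorship ..1...2....

Answer: 2 6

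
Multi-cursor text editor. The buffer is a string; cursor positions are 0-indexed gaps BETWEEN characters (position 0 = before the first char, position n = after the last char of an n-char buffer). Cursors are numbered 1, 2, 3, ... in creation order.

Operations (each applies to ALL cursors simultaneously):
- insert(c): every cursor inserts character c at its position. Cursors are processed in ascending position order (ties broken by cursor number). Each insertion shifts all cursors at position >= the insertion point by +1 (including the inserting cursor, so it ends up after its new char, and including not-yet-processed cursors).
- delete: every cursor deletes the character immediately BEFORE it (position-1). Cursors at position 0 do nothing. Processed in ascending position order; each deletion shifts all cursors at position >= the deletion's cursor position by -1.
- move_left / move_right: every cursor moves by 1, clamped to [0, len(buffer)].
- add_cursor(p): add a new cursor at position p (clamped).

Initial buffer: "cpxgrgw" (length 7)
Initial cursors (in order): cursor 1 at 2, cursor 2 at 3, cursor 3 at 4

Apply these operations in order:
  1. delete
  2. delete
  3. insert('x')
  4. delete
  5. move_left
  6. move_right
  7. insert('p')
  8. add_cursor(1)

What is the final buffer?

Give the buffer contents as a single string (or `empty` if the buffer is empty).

After op 1 (delete): buffer="crgw" (len 4), cursors c1@1 c2@1 c3@1, authorship ....
After op 2 (delete): buffer="rgw" (len 3), cursors c1@0 c2@0 c3@0, authorship ...
After op 3 (insert('x')): buffer="xxxrgw" (len 6), cursors c1@3 c2@3 c3@3, authorship 123...
After op 4 (delete): buffer="rgw" (len 3), cursors c1@0 c2@0 c3@0, authorship ...
After op 5 (move_left): buffer="rgw" (len 3), cursors c1@0 c2@0 c3@0, authorship ...
After op 6 (move_right): buffer="rgw" (len 3), cursors c1@1 c2@1 c3@1, authorship ...
After op 7 (insert('p')): buffer="rpppgw" (len 6), cursors c1@4 c2@4 c3@4, authorship .123..
After op 8 (add_cursor(1)): buffer="rpppgw" (len 6), cursors c4@1 c1@4 c2@4 c3@4, authorship .123..

Answer: rpppgw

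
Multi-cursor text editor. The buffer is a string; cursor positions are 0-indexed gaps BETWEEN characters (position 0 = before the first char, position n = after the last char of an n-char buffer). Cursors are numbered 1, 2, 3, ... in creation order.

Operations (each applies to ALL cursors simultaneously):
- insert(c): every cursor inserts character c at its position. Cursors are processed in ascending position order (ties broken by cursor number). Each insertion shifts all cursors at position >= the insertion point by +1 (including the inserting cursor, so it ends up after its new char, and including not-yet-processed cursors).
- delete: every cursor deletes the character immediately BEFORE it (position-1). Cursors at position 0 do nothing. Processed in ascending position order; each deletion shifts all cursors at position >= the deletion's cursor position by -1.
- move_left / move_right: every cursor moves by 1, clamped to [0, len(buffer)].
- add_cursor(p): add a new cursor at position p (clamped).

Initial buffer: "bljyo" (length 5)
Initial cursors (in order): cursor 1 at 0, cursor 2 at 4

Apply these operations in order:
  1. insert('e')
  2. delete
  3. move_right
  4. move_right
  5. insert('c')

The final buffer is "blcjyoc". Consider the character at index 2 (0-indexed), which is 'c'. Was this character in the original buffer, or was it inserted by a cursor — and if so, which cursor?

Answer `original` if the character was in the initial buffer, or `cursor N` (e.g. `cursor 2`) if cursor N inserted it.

Answer: cursor 1

Derivation:
After op 1 (insert('e')): buffer="ebljyeo" (len 7), cursors c1@1 c2@6, authorship 1....2.
After op 2 (delete): buffer="bljyo" (len 5), cursors c1@0 c2@4, authorship .....
After op 3 (move_right): buffer="bljyo" (len 5), cursors c1@1 c2@5, authorship .....
After op 4 (move_right): buffer="bljyo" (len 5), cursors c1@2 c2@5, authorship .....
After op 5 (insert('c')): buffer="blcjyoc" (len 7), cursors c1@3 c2@7, authorship ..1...2
Authorship (.=original, N=cursor N): . . 1 . . . 2
Index 2: author = 1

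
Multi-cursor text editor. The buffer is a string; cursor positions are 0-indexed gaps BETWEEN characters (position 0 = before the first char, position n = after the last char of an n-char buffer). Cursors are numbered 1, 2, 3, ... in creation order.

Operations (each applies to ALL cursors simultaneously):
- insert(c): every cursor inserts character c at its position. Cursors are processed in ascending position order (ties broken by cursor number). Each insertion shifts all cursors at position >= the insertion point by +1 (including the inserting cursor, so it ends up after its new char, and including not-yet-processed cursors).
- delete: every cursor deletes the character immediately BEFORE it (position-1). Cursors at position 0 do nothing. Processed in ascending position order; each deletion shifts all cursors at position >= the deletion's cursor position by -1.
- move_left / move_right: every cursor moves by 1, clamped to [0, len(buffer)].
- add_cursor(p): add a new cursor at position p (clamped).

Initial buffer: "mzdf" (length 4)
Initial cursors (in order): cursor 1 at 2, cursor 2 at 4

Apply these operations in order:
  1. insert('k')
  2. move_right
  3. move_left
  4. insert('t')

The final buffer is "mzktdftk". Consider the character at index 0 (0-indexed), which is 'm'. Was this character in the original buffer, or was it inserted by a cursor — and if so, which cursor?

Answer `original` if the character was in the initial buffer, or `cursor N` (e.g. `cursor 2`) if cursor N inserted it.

After op 1 (insert('k')): buffer="mzkdfk" (len 6), cursors c1@3 c2@6, authorship ..1..2
After op 2 (move_right): buffer="mzkdfk" (len 6), cursors c1@4 c2@6, authorship ..1..2
After op 3 (move_left): buffer="mzkdfk" (len 6), cursors c1@3 c2@5, authorship ..1..2
After op 4 (insert('t')): buffer="mzktdftk" (len 8), cursors c1@4 c2@7, authorship ..11..22
Authorship (.=original, N=cursor N): . . 1 1 . . 2 2
Index 0: author = original

Answer: original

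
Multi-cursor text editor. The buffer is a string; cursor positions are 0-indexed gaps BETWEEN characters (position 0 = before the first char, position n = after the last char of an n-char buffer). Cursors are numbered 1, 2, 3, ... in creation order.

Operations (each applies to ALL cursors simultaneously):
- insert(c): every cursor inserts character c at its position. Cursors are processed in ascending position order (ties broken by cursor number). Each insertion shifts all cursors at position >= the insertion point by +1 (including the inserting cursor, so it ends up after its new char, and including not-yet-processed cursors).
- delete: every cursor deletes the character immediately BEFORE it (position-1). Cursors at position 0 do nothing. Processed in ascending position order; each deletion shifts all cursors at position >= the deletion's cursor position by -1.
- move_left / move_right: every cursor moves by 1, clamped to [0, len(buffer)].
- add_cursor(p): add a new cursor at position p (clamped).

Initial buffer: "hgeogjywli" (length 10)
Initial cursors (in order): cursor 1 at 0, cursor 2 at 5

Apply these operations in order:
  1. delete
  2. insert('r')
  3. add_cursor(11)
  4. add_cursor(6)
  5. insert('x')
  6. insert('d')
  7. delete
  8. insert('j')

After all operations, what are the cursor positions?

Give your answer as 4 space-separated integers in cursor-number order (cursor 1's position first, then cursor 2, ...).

Answer: 3 12 19 12

Derivation:
After op 1 (delete): buffer="hgeojywli" (len 9), cursors c1@0 c2@4, authorship .........
After op 2 (insert('r')): buffer="rhgeorjywli" (len 11), cursors c1@1 c2@6, authorship 1....2.....
After op 3 (add_cursor(11)): buffer="rhgeorjywli" (len 11), cursors c1@1 c2@6 c3@11, authorship 1....2.....
After op 4 (add_cursor(6)): buffer="rhgeorjywli" (len 11), cursors c1@1 c2@6 c4@6 c3@11, authorship 1....2.....
After op 5 (insert('x')): buffer="rxhgeorxxjywlix" (len 15), cursors c1@2 c2@9 c4@9 c3@15, authorship 11....224.....3
After op 6 (insert('d')): buffer="rxdhgeorxxddjywlixd" (len 19), cursors c1@3 c2@12 c4@12 c3@19, authorship 111....22424.....33
After op 7 (delete): buffer="rxhgeorxxjywlix" (len 15), cursors c1@2 c2@9 c4@9 c3@15, authorship 11....224.....3
After op 8 (insert('j')): buffer="rxjhgeorxxjjjywlixj" (len 19), cursors c1@3 c2@12 c4@12 c3@19, authorship 111....22424.....33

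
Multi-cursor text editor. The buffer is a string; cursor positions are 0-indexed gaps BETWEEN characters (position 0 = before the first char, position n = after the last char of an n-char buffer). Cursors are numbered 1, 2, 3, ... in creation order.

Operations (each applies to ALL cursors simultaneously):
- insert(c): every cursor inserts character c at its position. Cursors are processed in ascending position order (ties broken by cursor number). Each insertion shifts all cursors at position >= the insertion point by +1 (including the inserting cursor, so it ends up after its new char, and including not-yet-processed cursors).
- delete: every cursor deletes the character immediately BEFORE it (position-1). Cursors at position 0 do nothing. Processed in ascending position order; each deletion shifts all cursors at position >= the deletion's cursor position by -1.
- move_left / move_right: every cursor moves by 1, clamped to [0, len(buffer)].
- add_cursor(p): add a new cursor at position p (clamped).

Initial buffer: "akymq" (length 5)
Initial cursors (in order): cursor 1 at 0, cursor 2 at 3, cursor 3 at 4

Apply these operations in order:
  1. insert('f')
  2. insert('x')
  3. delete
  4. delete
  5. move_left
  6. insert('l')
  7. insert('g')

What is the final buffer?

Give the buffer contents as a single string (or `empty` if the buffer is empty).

After op 1 (insert('f')): buffer="fakyfmfq" (len 8), cursors c1@1 c2@5 c3@7, authorship 1...2.3.
After op 2 (insert('x')): buffer="fxakyfxmfxq" (len 11), cursors c1@2 c2@7 c3@10, authorship 11...22.33.
After op 3 (delete): buffer="fakyfmfq" (len 8), cursors c1@1 c2@5 c3@7, authorship 1...2.3.
After op 4 (delete): buffer="akymq" (len 5), cursors c1@0 c2@3 c3@4, authorship .....
After op 5 (move_left): buffer="akymq" (len 5), cursors c1@0 c2@2 c3@3, authorship .....
After op 6 (insert('l')): buffer="laklylmq" (len 8), cursors c1@1 c2@4 c3@6, authorship 1..2.3..
After op 7 (insert('g')): buffer="lgaklgylgmq" (len 11), cursors c1@2 c2@6 c3@9, authorship 11..22.33..

Answer: lgaklgylgmq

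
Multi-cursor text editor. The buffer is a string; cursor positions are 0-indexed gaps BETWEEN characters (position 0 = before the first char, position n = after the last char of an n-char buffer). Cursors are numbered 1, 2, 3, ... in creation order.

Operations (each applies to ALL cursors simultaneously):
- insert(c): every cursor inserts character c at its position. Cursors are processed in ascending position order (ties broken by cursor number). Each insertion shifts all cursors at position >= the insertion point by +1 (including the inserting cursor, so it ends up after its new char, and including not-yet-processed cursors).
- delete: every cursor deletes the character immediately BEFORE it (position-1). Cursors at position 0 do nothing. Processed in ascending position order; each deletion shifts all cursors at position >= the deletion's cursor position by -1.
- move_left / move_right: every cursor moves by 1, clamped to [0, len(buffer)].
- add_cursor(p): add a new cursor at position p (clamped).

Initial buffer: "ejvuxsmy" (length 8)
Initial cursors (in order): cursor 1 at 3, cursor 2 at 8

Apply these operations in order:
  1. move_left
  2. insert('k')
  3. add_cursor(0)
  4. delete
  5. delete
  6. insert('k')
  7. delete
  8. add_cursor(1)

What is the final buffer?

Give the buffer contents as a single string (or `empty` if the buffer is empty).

After op 1 (move_left): buffer="ejvuxsmy" (len 8), cursors c1@2 c2@7, authorship ........
After op 2 (insert('k')): buffer="ejkvuxsmky" (len 10), cursors c1@3 c2@9, authorship ..1.....2.
After op 3 (add_cursor(0)): buffer="ejkvuxsmky" (len 10), cursors c3@0 c1@3 c2@9, authorship ..1.....2.
After op 4 (delete): buffer="ejvuxsmy" (len 8), cursors c3@0 c1@2 c2@7, authorship ........
After op 5 (delete): buffer="evuxsy" (len 6), cursors c3@0 c1@1 c2@5, authorship ......
After op 6 (insert('k')): buffer="kekvuxsky" (len 9), cursors c3@1 c1@3 c2@8, authorship 3.1....2.
After op 7 (delete): buffer="evuxsy" (len 6), cursors c3@0 c1@1 c2@5, authorship ......
After op 8 (add_cursor(1)): buffer="evuxsy" (len 6), cursors c3@0 c1@1 c4@1 c2@5, authorship ......

Answer: evuxsy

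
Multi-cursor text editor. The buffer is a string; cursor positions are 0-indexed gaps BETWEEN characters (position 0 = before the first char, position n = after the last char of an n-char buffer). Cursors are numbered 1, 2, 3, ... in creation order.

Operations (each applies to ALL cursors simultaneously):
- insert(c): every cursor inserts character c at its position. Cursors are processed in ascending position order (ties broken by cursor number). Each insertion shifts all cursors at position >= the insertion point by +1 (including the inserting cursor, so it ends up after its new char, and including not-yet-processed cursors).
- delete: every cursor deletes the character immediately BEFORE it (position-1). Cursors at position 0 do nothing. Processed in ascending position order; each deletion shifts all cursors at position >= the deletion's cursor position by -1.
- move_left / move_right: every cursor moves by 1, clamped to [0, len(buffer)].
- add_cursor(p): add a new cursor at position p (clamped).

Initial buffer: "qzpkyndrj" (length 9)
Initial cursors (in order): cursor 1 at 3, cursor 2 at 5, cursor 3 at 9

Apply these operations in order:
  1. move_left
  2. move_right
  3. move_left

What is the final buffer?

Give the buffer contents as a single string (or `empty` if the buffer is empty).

Answer: qzpkyndrj

Derivation:
After op 1 (move_left): buffer="qzpkyndrj" (len 9), cursors c1@2 c2@4 c3@8, authorship .........
After op 2 (move_right): buffer="qzpkyndrj" (len 9), cursors c1@3 c2@5 c3@9, authorship .........
After op 3 (move_left): buffer="qzpkyndrj" (len 9), cursors c1@2 c2@4 c3@8, authorship .........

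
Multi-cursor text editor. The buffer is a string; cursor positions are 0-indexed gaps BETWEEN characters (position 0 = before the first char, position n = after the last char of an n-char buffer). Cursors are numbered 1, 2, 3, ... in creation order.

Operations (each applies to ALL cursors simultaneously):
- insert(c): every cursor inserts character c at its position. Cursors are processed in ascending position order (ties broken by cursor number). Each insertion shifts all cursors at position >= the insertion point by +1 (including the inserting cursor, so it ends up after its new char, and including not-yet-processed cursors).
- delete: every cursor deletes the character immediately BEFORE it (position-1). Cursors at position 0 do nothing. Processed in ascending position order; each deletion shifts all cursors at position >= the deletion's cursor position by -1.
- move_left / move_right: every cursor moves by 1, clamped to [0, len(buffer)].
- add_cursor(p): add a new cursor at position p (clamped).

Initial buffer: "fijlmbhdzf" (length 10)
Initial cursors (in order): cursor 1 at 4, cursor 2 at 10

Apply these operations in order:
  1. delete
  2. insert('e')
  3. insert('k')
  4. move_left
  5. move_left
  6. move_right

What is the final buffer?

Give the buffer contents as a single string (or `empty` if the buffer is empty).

Answer: fijekmbhdzek

Derivation:
After op 1 (delete): buffer="fijmbhdz" (len 8), cursors c1@3 c2@8, authorship ........
After op 2 (insert('e')): buffer="fijembhdze" (len 10), cursors c1@4 c2@10, authorship ...1.....2
After op 3 (insert('k')): buffer="fijekmbhdzek" (len 12), cursors c1@5 c2@12, authorship ...11.....22
After op 4 (move_left): buffer="fijekmbhdzek" (len 12), cursors c1@4 c2@11, authorship ...11.....22
After op 5 (move_left): buffer="fijekmbhdzek" (len 12), cursors c1@3 c2@10, authorship ...11.....22
After op 6 (move_right): buffer="fijekmbhdzek" (len 12), cursors c1@4 c2@11, authorship ...11.....22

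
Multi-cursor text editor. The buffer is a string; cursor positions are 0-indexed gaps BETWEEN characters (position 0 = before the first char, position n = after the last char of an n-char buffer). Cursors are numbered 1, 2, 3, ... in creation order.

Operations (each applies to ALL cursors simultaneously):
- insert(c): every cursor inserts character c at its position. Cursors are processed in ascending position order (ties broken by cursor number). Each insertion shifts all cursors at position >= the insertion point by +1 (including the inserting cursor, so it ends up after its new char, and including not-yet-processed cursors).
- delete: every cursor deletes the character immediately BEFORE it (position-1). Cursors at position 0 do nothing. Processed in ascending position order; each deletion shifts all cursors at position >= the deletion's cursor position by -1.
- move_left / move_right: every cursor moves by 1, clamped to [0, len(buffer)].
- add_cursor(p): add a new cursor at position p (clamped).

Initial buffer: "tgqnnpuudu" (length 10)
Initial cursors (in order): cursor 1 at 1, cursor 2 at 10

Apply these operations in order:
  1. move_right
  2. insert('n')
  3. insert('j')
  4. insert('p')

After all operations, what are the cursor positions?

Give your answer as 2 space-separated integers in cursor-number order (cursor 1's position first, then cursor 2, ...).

After op 1 (move_right): buffer="tgqnnpuudu" (len 10), cursors c1@2 c2@10, authorship ..........
After op 2 (insert('n')): buffer="tgnqnnpuudun" (len 12), cursors c1@3 c2@12, authorship ..1........2
After op 3 (insert('j')): buffer="tgnjqnnpuudunj" (len 14), cursors c1@4 c2@14, authorship ..11........22
After op 4 (insert('p')): buffer="tgnjpqnnpuudunjp" (len 16), cursors c1@5 c2@16, authorship ..111........222

Answer: 5 16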